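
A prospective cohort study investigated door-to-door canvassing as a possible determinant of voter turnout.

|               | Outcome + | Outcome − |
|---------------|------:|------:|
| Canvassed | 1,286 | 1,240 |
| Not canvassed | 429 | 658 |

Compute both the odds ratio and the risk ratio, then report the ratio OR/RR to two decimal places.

Cells: a = 1286, b = 1240, c = 429, d = 658.
OR = (1286·658)/(1240·429) = 846188/531960 = 1.59070
Risk in exposed = 1286/2526 = 0.50911; risk in unexposed = 429/1087 = 0.39466; RR = 1.28997
OR/RR = 1.59070 / 1.28997 = 1.23313
The outcome is not rare, so the OR lies further from 1 than the RR.

1.23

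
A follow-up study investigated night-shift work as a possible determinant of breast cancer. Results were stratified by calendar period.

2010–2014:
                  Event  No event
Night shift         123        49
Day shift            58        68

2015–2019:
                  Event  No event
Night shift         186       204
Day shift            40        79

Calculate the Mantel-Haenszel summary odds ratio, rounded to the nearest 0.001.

2.227

OR_MH = Σ(aᵢdᵢ/nᵢ) / Σ(bᵢcᵢ/nᵢ), where nᵢ is the stratum total.
Stratum 1 (2010–2014): n = 298; a·d/n = 123·68/298 = 28.0671; b·c/n = 49·58/298 = 9.5369
Stratum 2 (2015–2019): n = 509; a·d/n = 186·79/509 = 28.8684; b·c/n = 204·40/509 = 16.0314
OR_MH = (28.0671 + 28.8684) / (9.5369 + 16.0314) = 56.9355 / 25.5683 = 2.22680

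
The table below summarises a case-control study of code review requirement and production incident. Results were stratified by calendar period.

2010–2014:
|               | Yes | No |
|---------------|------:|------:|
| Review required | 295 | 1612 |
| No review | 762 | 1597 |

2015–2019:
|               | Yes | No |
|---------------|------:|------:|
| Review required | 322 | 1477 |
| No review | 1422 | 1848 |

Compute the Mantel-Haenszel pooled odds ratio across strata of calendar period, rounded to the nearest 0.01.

OR_MH = Σ(aᵢdᵢ/nᵢ) / Σ(bᵢcᵢ/nᵢ), where nᵢ is the stratum total.
Stratum 1 (2010–2014): n = 4266; a·d/n = 295·1597/4266 = 110.4348; b·c/n = 1612·762/4266 = 287.9381
Stratum 2 (2015–2019): n = 5069; a·d/n = 322·1848/5069 = 117.3912; b·c/n = 1477·1422/5069 = 414.3409
OR_MH = (110.4348 + 117.3912) / (287.9381 + 414.3409) = 227.8260 / 702.2790 = 0.32441

0.32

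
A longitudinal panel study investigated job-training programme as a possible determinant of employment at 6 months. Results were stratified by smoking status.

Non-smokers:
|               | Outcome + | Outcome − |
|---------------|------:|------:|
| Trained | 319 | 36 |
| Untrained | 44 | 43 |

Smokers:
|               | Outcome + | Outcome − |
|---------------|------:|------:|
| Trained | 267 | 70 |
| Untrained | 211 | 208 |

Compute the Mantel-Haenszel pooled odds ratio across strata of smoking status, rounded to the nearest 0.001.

OR_MH = Σ(aᵢdᵢ/nᵢ) / Σ(bᵢcᵢ/nᵢ), where nᵢ is the stratum total.
Stratum 1 (Non-smokers): n = 442; a·d/n = 319·43/442 = 31.0339; b·c/n = 36·44/442 = 3.5837
Stratum 2 (Smokers): n = 756; a·d/n = 267·208/756 = 73.4603; b·c/n = 70·211/756 = 19.5370
OR_MH = (31.0339 + 73.4603) / (3.5837 + 19.5370) = 104.4943 / 23.1207 = 4.51950

4.520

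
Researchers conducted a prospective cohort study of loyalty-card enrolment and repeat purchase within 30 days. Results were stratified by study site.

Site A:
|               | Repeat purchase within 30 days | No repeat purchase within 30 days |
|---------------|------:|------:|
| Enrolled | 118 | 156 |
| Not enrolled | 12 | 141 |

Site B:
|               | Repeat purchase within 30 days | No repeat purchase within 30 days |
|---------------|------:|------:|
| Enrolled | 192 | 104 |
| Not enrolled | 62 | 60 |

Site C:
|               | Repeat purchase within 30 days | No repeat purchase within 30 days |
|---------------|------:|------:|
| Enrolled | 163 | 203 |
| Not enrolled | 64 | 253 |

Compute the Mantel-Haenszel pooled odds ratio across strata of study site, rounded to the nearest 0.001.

3.268

OR_MH = Σ(aᵢdᵢ/nᵢ) / Σ(bᵢcᵢ/nᵢ), where nᵢ is the stratum total.
Stratum 1 (Site A): n = 427; a·d/n = 118·141/427 = 38.9649; b·c/n = 156·12/427 = 4.3841
Stratum 2 (Site B): n = 418; a·d/n = 192·60/418 = 27.5598; b·c/n = 104·62/418 = 15.4258
Stratum 3 (Site C): n = 683; a·d/n = 163·253/683 = 60.3792; b·c/n = 203·64/683 = 19.0220
OR_MH = (38.9649 + 27.5598 + 60.3792) / (4.3841 + 15.4258 + 19.0220) = 126.9039 / 38.8319 = 3.26803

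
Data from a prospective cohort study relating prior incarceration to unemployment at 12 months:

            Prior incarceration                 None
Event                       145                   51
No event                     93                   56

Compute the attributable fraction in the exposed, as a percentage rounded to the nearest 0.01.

Reading the table with exposure as columns: a = 145 (Prior incarceration, case), b = 93 (Prior incarceration, non-case), c = 51 (None, case), d = 56.
Risk in exposed = 145/238 = 0.60924; risk in unexposed = 51/107 = 0.47664.
RR = 0.60924/0.47664 = 1.27822
AR% = (RR − 1)/RR × 100 = (1.27822 − 1)/1.27822 × 100 = 21.7660%

21.77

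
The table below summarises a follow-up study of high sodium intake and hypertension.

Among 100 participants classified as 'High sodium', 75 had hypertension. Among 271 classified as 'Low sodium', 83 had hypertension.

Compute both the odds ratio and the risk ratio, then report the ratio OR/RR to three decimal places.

From the description: a = 75, b = 25, c = 83, d = 188.
OR = (75·188)/(25·83) = 14100/2075 = 6.79518
Risk in exposed = 75/100 = 0.75000; risk in unexposed = 83/271 = 0.30627; RR = 2.44880
OR/RR = 6.79518 / 2.44880 = 2.77491
The outcome is not rare, so the OR lies further from 1 than the RR.

2.775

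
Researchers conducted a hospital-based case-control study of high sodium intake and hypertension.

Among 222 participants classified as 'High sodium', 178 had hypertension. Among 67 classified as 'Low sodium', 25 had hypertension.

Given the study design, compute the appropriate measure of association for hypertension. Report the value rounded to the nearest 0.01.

From the description: a = 178, b = 44, c = 25, d = 42.
This is a hospital-based case-control study: participants were sampled on outcome status, so risks in the source population cannot be estimated directly — relative risk is not valid here. The odds ratio is the appropriate measure.
OR = (a·d)/(b·c) = (178 × 42) / (44 × 25) = 7476 / 1100 = 6.79636

6.80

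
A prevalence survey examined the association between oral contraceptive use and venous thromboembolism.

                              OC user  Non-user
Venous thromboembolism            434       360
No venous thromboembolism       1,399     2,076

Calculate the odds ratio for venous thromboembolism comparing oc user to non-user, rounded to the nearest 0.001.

1.789

Reading the table with exposure as columns: a = 434 (OC user, case), b = 1399 (OC user, non-case), c = 360 (Non-user, case), d = 2076.
OR = (a·d)/(b·c) = (434 × 2076) / (1399 × 360) = 900984 / 503640 = 1.78894
The odds of venous thromboembolism are about 1.79 times as high in the oc user group.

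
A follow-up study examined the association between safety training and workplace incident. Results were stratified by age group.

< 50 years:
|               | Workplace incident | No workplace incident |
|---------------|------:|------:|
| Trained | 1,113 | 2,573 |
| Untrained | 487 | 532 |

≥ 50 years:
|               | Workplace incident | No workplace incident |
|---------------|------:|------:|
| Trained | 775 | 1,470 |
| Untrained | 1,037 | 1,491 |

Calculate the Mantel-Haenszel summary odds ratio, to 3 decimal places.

0.628

OR_MH = Σ(aᵢdᵢ/nᵢ) / Σ(bᵢcᵢ/nᵢ), where nᵢ is the stratum total.
Stratum 1 (< 50 years): n = 4705; a·d/n = 1113·532/4705 = 125.8482; b·c/n = 2573·487/4705 = 266.3233
Stratum 2 (≥ 50 years): n = 4773; a·d/n = 775·1491/4773 = 242.0962; b·c/n = 1470·1037/4773 = 319.3777
OR_MH = (125.8482 + 242.0962) / (266.3233 + 319.3777) = 367.9444 / 585.7010 = 0.62821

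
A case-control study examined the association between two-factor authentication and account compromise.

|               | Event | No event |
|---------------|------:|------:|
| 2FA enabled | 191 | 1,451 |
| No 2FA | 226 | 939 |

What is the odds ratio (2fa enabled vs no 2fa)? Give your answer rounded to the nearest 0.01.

0.55

Cells: a = 191, b = 1451, c = 226, d = 939.
OR = (a·d)/(b·c) = (191 × 939) / (1451 × 226) = 179349 / 327926 = 0.54692
Exposure is associated with lower odds of account compromise (OR = 0.55 < 1).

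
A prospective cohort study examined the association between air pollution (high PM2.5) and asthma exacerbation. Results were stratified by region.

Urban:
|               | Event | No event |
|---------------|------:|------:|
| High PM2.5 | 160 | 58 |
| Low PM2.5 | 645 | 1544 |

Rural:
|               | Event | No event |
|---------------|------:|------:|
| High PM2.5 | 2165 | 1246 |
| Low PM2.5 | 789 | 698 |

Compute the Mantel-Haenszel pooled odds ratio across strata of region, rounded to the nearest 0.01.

1.90

OR_MH = Σ(aᵢdᵢ/nᵢ) / Σ(bᵢcᵢ/nᵢ), where nᵢ is the stratum total.
Stratum 1 (Urban): n = 2407; a·d/n = 160·1544/2407 = 102.6340; b·c/n = 58·645/2407 = 15.5422
Stratum 2 (Rural): n = 4898; a·d/n = 2165·698/4898 = 308.5280; b·c/n = 1246·789/4898 = 200.7134
OR_MH = (102.6340 + 308.5280) / (15.5422 + 200.7134) = 411.1620 / 216.2555 = 1.90128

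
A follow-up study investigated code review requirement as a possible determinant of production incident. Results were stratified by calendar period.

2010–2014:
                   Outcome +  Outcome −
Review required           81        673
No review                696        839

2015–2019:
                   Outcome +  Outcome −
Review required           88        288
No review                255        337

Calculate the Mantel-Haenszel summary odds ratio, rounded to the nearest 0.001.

OR_MH = Σ(aᵢdᵢ/nᵢ) / Σ(bᵢcᵢ/nᵢ), where nᵢ is the stratum total.
Stratum 1 (2010–2014): n = 2289; a·d/n = 81·839/2289 = 29.6894; b·c/n = 673·696/2289 = 204.6343
Stratum 2 (2015–2019): n = 968; a·d/n = 88·337/968 = 30.6364; b·c/n = 288·255/968 = 75.8678
OR_MH = (29.6894 + 30.6364) / (204.6343 + 75.8678) = 60.3257 / 280.5021 = 0.21506

0.215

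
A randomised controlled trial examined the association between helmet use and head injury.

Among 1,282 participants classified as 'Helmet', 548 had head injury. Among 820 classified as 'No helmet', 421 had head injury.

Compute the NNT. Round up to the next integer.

Risk in treated group = 548/1282 = 0.42746; risk in control = 421/820 = 0.51341.
Absolute risk reduction = 0.51341 − 0.42746 = 0.08596
NNT = 1 / ARR = 1 / 0.08596 = 11.634 → round up → 12

12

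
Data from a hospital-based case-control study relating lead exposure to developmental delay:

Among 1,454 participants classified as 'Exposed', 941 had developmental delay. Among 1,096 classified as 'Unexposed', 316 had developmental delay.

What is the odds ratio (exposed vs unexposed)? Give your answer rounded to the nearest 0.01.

From the description: a = 941, b = 513, c = 316, d = 780.
OR = (a·d)/(b·c) = (941 × 780) / (513 × 316) = 733980 / 162108 = 4.52772
The odds of developmental delay are about 4.53 times as high in the exposed group.

4.53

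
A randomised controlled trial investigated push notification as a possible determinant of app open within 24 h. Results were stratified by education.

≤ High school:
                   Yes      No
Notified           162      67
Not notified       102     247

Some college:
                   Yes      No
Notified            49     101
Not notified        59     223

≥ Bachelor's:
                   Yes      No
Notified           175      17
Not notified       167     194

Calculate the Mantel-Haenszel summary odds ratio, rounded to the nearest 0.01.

5.07

OR_MH = Σ(aᵢdᵢ/nᵢ) / Σ(bᵢcᵢ/nᵢ), where nᵢ is the stratum total.
Stratum 1 (≤ High school): n = 578; a·d/n = 162·247/578 = 69.2284; b·c/n = 67·102/578 = 11.8235
Stratum 2 (Some college): n = 432; a·d/n = 49·223/432 = 25.2940; b·c/n = 101·59/432 = 13.7940
Stratum 3 (≥ Bachelor's): n = 553; a·d/n = 175·194/553 = 61.3924; b·c/n = 17·167/553 = 5.1338
OR_MH = (69.2284 + 25.2940 + 61.3924) / (11.8235 + 13.7940 + 5.1338) = 155.9148 / 30.7513 = 5.07018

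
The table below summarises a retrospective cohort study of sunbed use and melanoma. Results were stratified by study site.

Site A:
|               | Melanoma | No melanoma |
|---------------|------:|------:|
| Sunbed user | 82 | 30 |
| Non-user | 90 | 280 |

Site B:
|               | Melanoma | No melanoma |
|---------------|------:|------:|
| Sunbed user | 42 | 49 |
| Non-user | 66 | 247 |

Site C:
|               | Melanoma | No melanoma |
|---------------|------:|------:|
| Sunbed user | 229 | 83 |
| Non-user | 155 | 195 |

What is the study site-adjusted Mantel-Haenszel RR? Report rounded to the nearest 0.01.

1.99

RR_MH = Σ(aᵢ·n₀ᵢ/nᵢ) / Σ(cᵢ·n₁ᵢ/nᵢ), with n₁ᵢ = aᵢ+bᵢ (exposed), n₀ᵢ = cᵢ+dᵢ (unexposed), nᵢ = n₁ᵢ+n₀ᵢ.
Stratum 1 (Site A): n₁ = 112, n₀ = 370, n = 482; a·n₀/n = 82·370/482 = 62.9461; c·n₁/n = 90·112/482 = 20.9129
Stratum 2 (Site B): n₁ = 91, n₀ = 313, n = 404; a·n₀/n = 42·313/404 = 32.5396; c·n₁/n = 66·91/404 = 14.8663
Stratum 3 (Site C): n₁ = 312, n₀ = 350, n = 662; a·n₀/n = 229·350/662 = 121.0725; c·n₁/n = 155·312/662 = 73.0514
RR_MH = (62.9461 + 32.5396 + 121.0725) / (20.9129 + 14.8663 + 73.0514) = 216.5582 / 108.8306 = 1.98987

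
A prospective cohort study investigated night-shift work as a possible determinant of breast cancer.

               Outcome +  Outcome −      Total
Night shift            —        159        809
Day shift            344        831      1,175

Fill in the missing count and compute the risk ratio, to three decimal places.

The missing cell is in the exposed row: 809 − 159 = 650.
So a = 650, b = 159, c = 344, d = 831.
RR = [a/(a+b)] / [c/(c+d)] = (650/809) / (344/1175) = 0.80346/0.29277 = 2.74438

2.744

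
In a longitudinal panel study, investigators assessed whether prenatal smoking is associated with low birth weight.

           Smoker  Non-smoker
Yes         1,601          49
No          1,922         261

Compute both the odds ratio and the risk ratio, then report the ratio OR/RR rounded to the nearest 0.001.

1.543

Reading the table with exposure as columns: a = 1601 (Smoker, case), b = 1922 (Smoker, non-case), c = 49 (Non-smoker, case), d = 261.
OR = (1601·261)/(1922·49) = 417861/94178 = 4.43693
Risk in exposed = 1601/3523 = 0.45444; risk in unexposed = 49/310 = 0.15806; RR = 2.87504
OR/RR = 4.43693 / 2.87504 = 1.54326
The outcome is not rare, so the OR lies further from 1 than the RR.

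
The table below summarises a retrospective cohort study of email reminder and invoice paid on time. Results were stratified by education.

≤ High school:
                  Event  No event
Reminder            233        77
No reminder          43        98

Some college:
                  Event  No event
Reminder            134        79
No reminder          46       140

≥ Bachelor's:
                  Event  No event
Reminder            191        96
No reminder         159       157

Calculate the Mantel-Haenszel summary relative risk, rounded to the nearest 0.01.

1.81

RR_MH = Σ(aᵢ·n₀ᵢ/nᵢ) / Σ(cᵢ·n₁ᵢ/nᵢ), with n₁ᵢ = aᵢ+bᵢ (exposed), n₀ᵢ = cᵢ+dᵢ (unexposed), nᵢ = n₁ᵢ+n₀ᵢ.
Stratum 1 (≤ High school): n₁ = 310, n₀ = 141, n = 451; a·n₀/n = 233·141/451 = 72.8448; c·n₁/n = 43·310/451 = 29.5565
Stratum 2 (Some college): n₁ = 213, n₀ = 186, n = 399; a·n₀/n = 134·186/399 = 62.4662; c·n₁/n = 46·213/399 = 24.5564
Stratum 3 (≥ Bachelor's): n₁ = 287, n₀ = 316, n = 603; a·n₀/n = 191·316/603 = 100.0929; c·n₁/n = 159·287/603 = 75.6766
RR_MH = (72.8448 + 62.4662 + 100.0929) / (29.5565 + 24.5564 + 75.6766) = 235.4038 / 129.7895 = 1.81373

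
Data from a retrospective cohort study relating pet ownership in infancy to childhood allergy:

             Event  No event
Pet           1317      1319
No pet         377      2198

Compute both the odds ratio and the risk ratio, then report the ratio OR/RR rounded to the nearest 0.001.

Cells: a = 1317, b = 1319, c = 377, d = 2198.
OR = (1317·2198)/(1319·377) = 2894766/497263 = 5.82140
Risk in exposed = 1317/2636 = 0.49962; risk in unexposed = 377/2575 = 0.14641; RR = 3.41253
OR/RR = 5.82140 / 3.41253 = 1.70589
The outcome is not rare, so the OR lies further from 1 than the RR.

1.706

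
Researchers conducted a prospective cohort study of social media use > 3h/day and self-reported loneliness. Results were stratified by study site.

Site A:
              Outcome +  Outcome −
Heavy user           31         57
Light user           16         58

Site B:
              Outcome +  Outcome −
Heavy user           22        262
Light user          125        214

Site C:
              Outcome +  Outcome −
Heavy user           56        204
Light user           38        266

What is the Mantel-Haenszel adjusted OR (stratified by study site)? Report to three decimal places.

0.626

OR_MH = Σ(aᵢdᵢ/nᵢ) / Σ(bᵢcᵢ/nᵢ), where nᵢ is the stratum total.
Stratum 1 (Site A): n = 162; a·d/n = 31·58/162 = 11.0988; b·c/n = 57·16/162 = 5.6296
Stratum 2 (Site B): n = 623; a·d/n = 22·214/623 = 7.5570; b·c/n = 262·125/623 = 52.5682
Stratum 3 (Site C): n = 564; a·d/n = 56·266/564 = 26.4113; b·c/n = 204·38/564 = 13.7447
OR_MH = (11.0988 + 7.5570 + 26.4113) / (5.6296 + 52.5682 + 13.7447) = 45.0671 / 71.9425 = 0.62643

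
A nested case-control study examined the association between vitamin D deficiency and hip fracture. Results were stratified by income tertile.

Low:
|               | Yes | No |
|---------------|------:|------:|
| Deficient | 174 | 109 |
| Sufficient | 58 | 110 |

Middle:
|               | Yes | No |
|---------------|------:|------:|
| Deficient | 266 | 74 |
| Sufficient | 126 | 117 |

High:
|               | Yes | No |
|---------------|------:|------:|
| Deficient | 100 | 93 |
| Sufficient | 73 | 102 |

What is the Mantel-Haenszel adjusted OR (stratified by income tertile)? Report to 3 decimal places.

2.549

OR_MH = Σ(aᵢdᵢ/nᵢ) / Σ(bᵢcᵢ/nᵢ), where nᵢ is the stratum total.
Stratum 1 (Low): n = 451; a·d/n = 174·110/451 = 42.4390; b·c/n = 109·58/451 = 14.0177
Stratum 2 (Middle): n = 583; a·d/n = 266·117/583 = 53.3825; b·c/n = 74·126/583 = 15.9931
Stratum 3 (High): n = 368; a·d/n = 100·102/368 = 27.7174; b·c/n = 93·73/368 = 18.4484
OR_MH = (42.4390 + 53.3825 + 27.7174) / (14.0177 + 15.9931 + 18.4484) = 123.5389 / 48.4592 = 2.54934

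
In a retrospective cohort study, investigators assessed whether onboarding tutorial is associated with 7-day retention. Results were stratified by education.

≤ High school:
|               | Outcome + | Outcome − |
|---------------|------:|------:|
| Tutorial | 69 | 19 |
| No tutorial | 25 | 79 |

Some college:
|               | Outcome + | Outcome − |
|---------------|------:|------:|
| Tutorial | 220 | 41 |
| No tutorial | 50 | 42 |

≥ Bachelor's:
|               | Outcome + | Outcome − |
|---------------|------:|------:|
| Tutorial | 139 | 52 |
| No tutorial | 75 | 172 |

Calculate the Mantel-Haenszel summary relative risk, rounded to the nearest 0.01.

RR_MH = Σ(aᵢ·n₀ᵢ/nᵢ) / Σ(cᵢ·n₁ᵢ/nᵢ), with n₁ᵢ = aᵢ+bᵢ (exposed), n₀ᵢ = cᵢ+dᵢ (unexposed), nᵢ = n₁ᵢ+n₀ᵢ.
Stratum 1 (≤ High school): n₁ = 88, n₀ = 104, n = 192; a·n₀/n = 69·104/192 = 37.3750; c·n₁/n = 25·88/192 = 11.4583
Stratum 2 (Some college): n₁ = 261, n₀ = 92, n = 353; a·n₀/n = 220·92/353 = 57.3371; c·n₁/n = 50·261/353 = 36.9688
Stratum 3 (≥ Bachelor's): n₁ = 191, n₀ = 247, n = 438; a·n₀/n = 139·247/438 = 78.3858; c·n₁/n = 75·191/438 = 32.7055
RR_MH = (37.3750 + 57.3371 + 78.3858) / (11.4583 + 36.9688 + 32.7055) = 173.0980 / 81.1327 = 2.13352

2.13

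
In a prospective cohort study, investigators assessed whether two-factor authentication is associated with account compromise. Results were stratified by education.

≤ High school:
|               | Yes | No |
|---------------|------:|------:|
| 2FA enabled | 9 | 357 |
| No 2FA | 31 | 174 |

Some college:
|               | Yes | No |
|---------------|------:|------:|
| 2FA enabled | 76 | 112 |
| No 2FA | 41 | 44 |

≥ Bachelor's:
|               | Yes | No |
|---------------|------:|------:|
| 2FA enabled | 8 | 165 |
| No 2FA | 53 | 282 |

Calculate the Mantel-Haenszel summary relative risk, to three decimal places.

RR_MH = Σ(aᵢ·n₀ᵢ/nᵢ) / Σ(cᵢ·n₁ᵢ/nᵢ), with n₁ᵢ = aᵢ+bᵢ (exposed), n₀ᵢ = cᵢ+dᵢ (unexposed), nᵢ = n₁ᵢ+n₀ᵢ.
Stratum 1 (≤ High school): n₁ = 366, n₀ = 205, n = 571; a·n₀/n = 9·205/571 = 3.2312; c·n₁/n = 31·366/571 = 19.8704
Stratum 2 (Some college): n₁ = 188, n₀ = 85, n = 273; a·n₀/n = 76·85/273 = 23.6630; c·n₁/n = 41·188/273 = 28.2344
Stratum 3 (≥ Bachelor's): n₁ = 173, n₀ = 335, n = 508; a·n₀/n = 8·335/508 = 5.2756; c·n₁/n = 53·173/508 = 18.0492
RR_MH = (3.2312 + 23.6630 + 5.2756) / (19.8704 + 28.2344 + 18.0492) = 32.1698 / 66.1540 = 0.48629

0.486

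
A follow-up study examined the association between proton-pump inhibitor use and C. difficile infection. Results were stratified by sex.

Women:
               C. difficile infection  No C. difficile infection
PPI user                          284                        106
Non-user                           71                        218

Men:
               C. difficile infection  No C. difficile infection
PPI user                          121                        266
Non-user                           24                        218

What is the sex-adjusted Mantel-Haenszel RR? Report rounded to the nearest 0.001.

RR_MH = Σ(aᵢ·n₀ᵢ/nᵢ) / Σ(cᵢ·n₁ᵢ/nᵢ), with n₁ᵢ = aᵢ+bᵢ (exposed), n₀ᵢ = cᵢ+dᵢ (unexposed), nᵢ = n₁ᵢ+n₀ᵢ.
Stratum 1 (Women): n₁ = 390, n₀ = 289, n = 679; a·n₀/n = 284·289/679 = 120.8778; c·n₁/n = 71·390/679 = 40.7806
Stratum 2 (Men): n₁ = 387, n₀ = 242, n = 629; a·n₀/n = 121·242/629 = 46.5533; c·n₁/n = 24·387/629 = 14.7663
RR_MH = (120.8778 + 46.5533) / (40.7806 + 14.7663) = 167.4310 / 55.5469 = 3.01423

3.014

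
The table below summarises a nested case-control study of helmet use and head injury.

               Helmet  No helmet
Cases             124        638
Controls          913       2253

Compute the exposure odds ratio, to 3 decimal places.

Reading the table with exposure as columns: a = 124 (Helmet, case), b = 913 (Helmet, non-case), c = 638 (No helmet, case), d = 2253.
OR = (a·d)/(b·c) = (124 × 2253) / (913 × 638) = 279372 / 582494 = 0.47961
Exposure is associated with lower odds of head injury (OR = 0.48 < 1).

0.480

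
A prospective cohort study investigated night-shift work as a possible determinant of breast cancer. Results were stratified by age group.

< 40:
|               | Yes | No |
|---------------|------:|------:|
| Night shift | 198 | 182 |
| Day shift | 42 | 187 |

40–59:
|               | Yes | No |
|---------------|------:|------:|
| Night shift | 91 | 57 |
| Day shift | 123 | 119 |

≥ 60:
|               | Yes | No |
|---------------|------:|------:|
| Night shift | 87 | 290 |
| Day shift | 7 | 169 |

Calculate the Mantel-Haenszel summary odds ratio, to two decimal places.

3.37

OR_MH = Σ(aᵢdᵢ/nᵢ) / Σ(bᵢcᵢ/nᵢ), where nᵢ is the stratum total.
Stratum 1 (< 40): n = 609; a·d/n = 198·187/609 = 60.7980; b·c/n = 182·42/609 = 12.5517
Stratum 2 (40–59): n = 390; a·d/n = 91·119/390 = 27.7667; b·c/n = 57·123/390 = 17.9769
Stratum 3 (≥ 60): n = 553; a·d/n = 87·169/553 = 26.5877; b·c/n = 290·7/553 = 3.6709
OR_MH = (60.7980 + 27.7667 + 26.5877) / (12.5517 + 17.9769 + 3.6709) = 115.1524 / 34.1995 = 3.36708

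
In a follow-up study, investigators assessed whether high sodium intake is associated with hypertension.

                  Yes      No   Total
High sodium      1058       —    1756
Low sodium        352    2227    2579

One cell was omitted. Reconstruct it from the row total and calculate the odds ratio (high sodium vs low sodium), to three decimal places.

9.590

The missing cell is in the exposed row: 1756 − 1058 = 698.
So a = 1058, b = 698, c = 352, d = 2227.
OR = (a·d)/(b·c) = (1058 × 2227) / (698 × 352) = 2356166 / 245696 = 9.58976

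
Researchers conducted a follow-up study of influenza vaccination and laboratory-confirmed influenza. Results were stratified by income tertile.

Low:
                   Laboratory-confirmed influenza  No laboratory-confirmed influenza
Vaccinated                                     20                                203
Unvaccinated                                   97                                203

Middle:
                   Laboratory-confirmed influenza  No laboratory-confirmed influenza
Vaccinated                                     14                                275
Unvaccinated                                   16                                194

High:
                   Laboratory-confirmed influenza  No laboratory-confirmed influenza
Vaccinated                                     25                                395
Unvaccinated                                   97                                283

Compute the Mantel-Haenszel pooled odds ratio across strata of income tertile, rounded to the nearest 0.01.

OR_MH = Σ(aᵢdᵢ/nᵢ) / Σ(bᵢcᵢ/nᵢ), where nᵢ is the stratum total.
Stratum 1 (Low): n = 523; a·d/n = 20·203/523 = 7.7629; b·c/n = 203·97/523 = 37.6501
Stratum 2 (Middle): n = 499; a·d/n = 14·194/499 = 5.4429; b·c/n = 275·16/499 = 8.8176
Stratum 3 (High): n = 800; a·d/n = 25·283/800 = 8.8438; b·c/n = 395·97/800 = 47.8937
OR_MH = (7.7629 + 5.4429 + 8.8438) / (37.6501 + 8.8176 + 47.8937) = 22.0495 / 94.3615 = 0.23367

0.23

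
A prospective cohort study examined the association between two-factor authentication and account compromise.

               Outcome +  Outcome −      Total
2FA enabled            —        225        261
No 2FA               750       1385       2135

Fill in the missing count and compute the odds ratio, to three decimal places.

The missing cell is in the exposed row: 261 − 225 = 36.
So a = 36, b = 225, c = 750, d = 1385.
OR = (a·d)/(b·c) = (36 × 1385) / (225 × 750) = 49860 / 168750 = 0.29547

0.295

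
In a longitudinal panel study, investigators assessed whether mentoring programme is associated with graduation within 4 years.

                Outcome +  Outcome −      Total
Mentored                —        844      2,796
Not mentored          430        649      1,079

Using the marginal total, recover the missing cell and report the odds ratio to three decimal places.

The missing cell is in the exposed row: 2796 − 844 = 1952.
So a = 1952, b = 844, c = 430, d = 649.
OR = (a·d)/(b·c) = (1952 × 649) / (844 × 430) = 1266848 / 362920 = 3.49071

3.491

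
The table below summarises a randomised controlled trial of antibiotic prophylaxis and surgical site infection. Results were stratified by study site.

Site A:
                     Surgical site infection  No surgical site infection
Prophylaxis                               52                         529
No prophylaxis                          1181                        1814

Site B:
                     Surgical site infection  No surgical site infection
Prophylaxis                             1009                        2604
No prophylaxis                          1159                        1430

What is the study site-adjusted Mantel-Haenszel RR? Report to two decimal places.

0.54

RR_MH = Σ(aᵢ·n₀ᵢ/nᵢ) / Σ(cᵢ·n₁ᵢ/nᵢ), with n₁ᵢ = aᵢ+bᵢ (exposed), n₀ᵢ = cᵢ+dᵢ (unexposed), nᵢ = n₁ᵢ+n₀ᵢ.
Stratum 1 (Site A): n₁ = 581, n₀ = 2995, n = 3576; a·n₀/n = 52·2995/3576 = 43.5515; c·n₁/n = 1181·581/3576 = 191.8795
Stratum 2 (Site B): n₁ = 3613, n₀ = 2589, n = 6202; a·n₀/n = 1009·2589/6202 = 421.2030; c·n₁/n = 1159·3613/6202 = 675.1801
RR_MH = (43.5515 + 421.2030) / (191.8795 + 675.1801) = 464.7545 / 867.0596 = 0.53601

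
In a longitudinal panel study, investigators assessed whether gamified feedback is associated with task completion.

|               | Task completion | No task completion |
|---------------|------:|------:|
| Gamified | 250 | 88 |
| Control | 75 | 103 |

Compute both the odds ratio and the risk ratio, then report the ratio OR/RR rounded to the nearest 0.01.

Cells: a = 250, b = 88, c = 75, d = 103.
OR = (250·103)/(88·75) = 25750/6600 = 3.90152
Risk in exposed = 250/338 = 0.73964; risk in unexposed = 75/178 = 0.42135; RR = 1.75542
OR/RR = 3.90152 / 1.75542 = 2.22255
The outcome is not rare, so the OR lies further from 1 than the RR.

2.22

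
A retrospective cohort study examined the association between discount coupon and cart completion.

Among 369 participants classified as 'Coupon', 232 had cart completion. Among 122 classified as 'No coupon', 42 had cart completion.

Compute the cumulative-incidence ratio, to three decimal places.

1.826

From the description: a = 232, b = 137, c = 42, d = 80.
Risk in exposed = 232/369 = 0.62873; risk in unexposed = 42/122 = 0.34426.
RR = 0.62873 / 0.34426 = 1.82630
The risk among the exposed is 1.83 times that among the unexposed.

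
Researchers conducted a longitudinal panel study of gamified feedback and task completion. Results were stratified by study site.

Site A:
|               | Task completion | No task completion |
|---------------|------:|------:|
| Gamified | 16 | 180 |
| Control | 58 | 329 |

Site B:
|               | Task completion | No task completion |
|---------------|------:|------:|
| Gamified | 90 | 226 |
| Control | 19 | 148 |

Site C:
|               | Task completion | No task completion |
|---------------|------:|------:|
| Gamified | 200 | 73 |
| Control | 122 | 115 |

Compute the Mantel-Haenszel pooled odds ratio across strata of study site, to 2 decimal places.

OR_MH = Σ(aᵢdᵢ/nᵢ) / Σ(bᵢcᵢ/nᵢ), where nᵢ is the stratum total.
Stratum 1 (Site A): n = 583; a·d/n = 16·329/583 = 9.0292; b·c/n = 180·58/583 = 17.9074
Stratum 2 (Site B): n = 483; a·d/n = 90·148/483 = 27.5776; b·c/n = 226·19/483 = 8.8903
Stratum 3 (Site C): n = 510; a·d/n = 200·115/510 = 45.0980; b·c/n = 73·122/510 = 17.4627
OR_MH = (9.0292 + 27.5776 + 45.0980) / (17.9074 + 8.8903 + 17.4627) = 81.7048 / 44.2604 = 1.84600

1.85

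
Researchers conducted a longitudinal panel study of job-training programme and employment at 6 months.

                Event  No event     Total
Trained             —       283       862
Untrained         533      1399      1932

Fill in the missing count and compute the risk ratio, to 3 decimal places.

2.435

The missing cell is in the exposed row: 862 − 283 = 579.
So a = 579, b = 283, c = 533, d = 1399.
RR = [a/(a+b)] / [c/(c+d)] = (579/862) / (533/1932) = 0.67169/0.27588 = 2.43473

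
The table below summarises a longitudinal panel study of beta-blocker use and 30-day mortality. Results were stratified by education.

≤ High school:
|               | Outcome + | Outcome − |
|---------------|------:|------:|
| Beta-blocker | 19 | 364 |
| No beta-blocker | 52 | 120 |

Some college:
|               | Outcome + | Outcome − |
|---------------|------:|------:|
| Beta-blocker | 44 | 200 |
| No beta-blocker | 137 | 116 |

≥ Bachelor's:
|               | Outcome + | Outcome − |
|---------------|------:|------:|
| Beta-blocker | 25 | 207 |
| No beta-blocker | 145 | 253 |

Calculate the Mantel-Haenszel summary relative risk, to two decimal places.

0.28

RR_MH = Σ(aᵢ·n₀ᵢ/nᵢ) / Σ(cᵢ·n₁ᵢ/nᵢ), with n₁ᵢ = aᵢ+bᵢ (exposed), n₀ᵢ = cᵢ+dᵢ (unexposed), nᵢ = n₁ᵢ+n₀ᵢ.
Stratum 1 (≤ High school): n₁ = 383, n₀ = 172, n = 555; a·n₀/n = 19·172/555 = 5.8883; c·n₁/n = 52·383/555 = 35.8847
Stratum 2 (Some college): n₁ = 244, n₀ = 253, n = 497; a·n₀/n = 44·253/497 = 22.3984; c·n₁/n = 137·244/497 = 67.2596
Stratum 3 (≥ Bachelor's): n₁ = 232, n₀ = 398, n = 630; a·n₀/n = 25·398/630 = 15.7937; c·n₁/n = 145·232/630 = 53.3968
RR_MH = (5.8883 + 22.3984 + 15.7937) / (35.8847 + 67.2596 + 53.3968) = 44.0803 / 156.5411 = 0.28159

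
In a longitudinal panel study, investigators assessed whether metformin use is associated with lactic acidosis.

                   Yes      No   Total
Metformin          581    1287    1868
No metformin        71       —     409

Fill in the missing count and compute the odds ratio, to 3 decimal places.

2.149

The missing cell is in the unexposed row: 409 − 71 = 338.
So a = 581, b = 1287, c = 71, d = 338.
OR = (a·d)/(b·c) = (581 × 338) / (1287 × 71) = 196378 / 91377 = 2.14910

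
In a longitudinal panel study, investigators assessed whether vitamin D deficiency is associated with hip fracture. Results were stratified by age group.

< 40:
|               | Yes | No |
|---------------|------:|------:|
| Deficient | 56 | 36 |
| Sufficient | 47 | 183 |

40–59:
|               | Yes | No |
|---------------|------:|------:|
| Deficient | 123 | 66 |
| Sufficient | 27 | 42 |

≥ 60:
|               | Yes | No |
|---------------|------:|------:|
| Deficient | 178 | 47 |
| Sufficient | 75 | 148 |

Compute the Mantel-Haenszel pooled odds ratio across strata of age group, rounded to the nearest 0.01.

OR_MH = Σ(aᵢdᵢ/nᵢ) / Σ(bᵢcᵢ/nᵢ), where nᵢ is the stratum total.
Stratum 1 (< 40): n = 322; a·d/n = 56·183/322 = 31.8261; b·c/n = 36·47/322 = 5.2547
Stratum 2 (40–59): n = 258; a·d/n = 123·42/258 = 20.0233; b·c/n = 66·27/258 = 6.9070
Stratum 3 (≥ 60): n = 448; a·d/n = 178·148/448 = 58.8036; b·c/n = 47·75/448 = 7.8683
OR_MH = (31.8261 + 20.0233 + 58.8036) / (5.2547 + 6.9070 + 7.8683) = 110.6529 / 20.0299 = 5.52438

5.52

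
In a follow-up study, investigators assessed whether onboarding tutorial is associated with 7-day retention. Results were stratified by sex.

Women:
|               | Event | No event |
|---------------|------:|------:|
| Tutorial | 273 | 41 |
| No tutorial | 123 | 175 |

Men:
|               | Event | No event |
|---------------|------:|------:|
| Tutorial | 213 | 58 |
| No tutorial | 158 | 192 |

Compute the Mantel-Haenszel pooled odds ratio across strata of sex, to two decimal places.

OR_MH = Σ(aᵢdᵢ/nᵢ) / Σ(bᵢcᵢ/nᵢ), where nᵢ is the stratum total.
Stratum 1 (Women): n = 612; a·d/n = 273·175/612 = 78.0637; b·c/n = 41·123/612 = 8.2402
Stratum 2 (Men): n = 621; a·d/n = 213·192/621 = 65.8551; b·c/n = 58·158/621 = 14.7568
OR_MH = (78.0637 + 65.8551) / (8.2402 + 14.7568) = 143.9188 / 22.9970 = 6.25814

6.26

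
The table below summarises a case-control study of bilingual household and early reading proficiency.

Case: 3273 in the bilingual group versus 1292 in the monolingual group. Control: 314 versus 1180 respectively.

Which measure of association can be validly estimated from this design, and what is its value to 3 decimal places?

9.520

From the description: a = 3273, b = 314, c = 1292, d = 1180.
This is a case-control study: participants were sampled on outcome status, so risks in the source population cannot be estimated directly — relative risk is not valid here. The odds ratio is the appropriate measure.
OR = (a·d)/(b·c) = (3273 × 1180) / (314 × 1292) = 3862140 / 405688 = 9.51998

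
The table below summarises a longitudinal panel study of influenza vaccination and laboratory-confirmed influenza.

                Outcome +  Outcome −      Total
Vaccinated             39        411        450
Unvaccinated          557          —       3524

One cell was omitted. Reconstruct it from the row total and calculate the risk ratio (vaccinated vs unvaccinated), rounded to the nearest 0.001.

The missing cell is in the unexposed row: 3524 − 557 = 2967.
So a = 39, b = 411, c = 557, d = 2967.
RR = [a/(a+b)] / [c/(c+d)] = (39/450) / (557/3524) = 0.08667/0.15806 = 0.54832

0.548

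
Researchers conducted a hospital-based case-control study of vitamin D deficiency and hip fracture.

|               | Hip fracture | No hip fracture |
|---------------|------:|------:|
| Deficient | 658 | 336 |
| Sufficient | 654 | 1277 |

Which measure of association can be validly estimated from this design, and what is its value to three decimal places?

Cells: a = 658, b = 336, c = 654, d = 1277.
This is a hospital-based case-control study: participants were sampled on outcome status, so risks in the source population cannot be estimated directly — relative risk is not valid here. The odds ratio is the appropriate measure.
OR = (a·d)/(b·c) = (658 × 1277) / (336 × 654) = 840266 / 219744 = 3.82384

3.824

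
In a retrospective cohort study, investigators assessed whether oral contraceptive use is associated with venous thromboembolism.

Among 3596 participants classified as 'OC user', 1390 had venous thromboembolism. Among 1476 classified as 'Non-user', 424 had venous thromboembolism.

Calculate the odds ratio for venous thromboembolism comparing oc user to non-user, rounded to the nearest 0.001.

1.563

From the description: a = 1390, b = 2206, c = 424, d = 1052.
OR = (a·d)/(b·c) = (1390 × 1052) / (2206 × 424) = 1462280 / 935344 = 1.56336
The odds of venous thromboembolism are about 1.56 times as high in the oc user group.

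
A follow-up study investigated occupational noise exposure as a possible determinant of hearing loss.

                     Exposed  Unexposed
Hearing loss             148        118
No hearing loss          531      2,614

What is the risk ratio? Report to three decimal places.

5.047

Reading the table with exposure as columns: a = 148 (Exposed, case), b = 531 (Exposed, non-case), c = 118 (Unexposed, case), d = 2614.
Risk in exposed = 148/679 = 0.21797; risk in unexposed = 118/2732 = 0.04319.
RR = 0.21797 / 0.04319 = 5.04650
The risk among the exposed is 5.05 times that among the unexposed.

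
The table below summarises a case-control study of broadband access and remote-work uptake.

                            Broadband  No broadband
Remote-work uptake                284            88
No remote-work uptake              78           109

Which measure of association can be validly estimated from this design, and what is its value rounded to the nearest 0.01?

4.51

Reading the table with exposure as columns: a = 284 (Broadband, case), b = 78 (Broadband, non-case), c = 88 (No broadband, case), d = 109.
This is a case-control study: participants were sampled on outcome status, so risks in the source population cannot be estimated directly — relative risk is not valid here. The odds ratio is the appropriate measure.
OR = (a·d)/(b·c) = (284 × 109) / (78 × 88) = 30956 / 6864 = 4.50991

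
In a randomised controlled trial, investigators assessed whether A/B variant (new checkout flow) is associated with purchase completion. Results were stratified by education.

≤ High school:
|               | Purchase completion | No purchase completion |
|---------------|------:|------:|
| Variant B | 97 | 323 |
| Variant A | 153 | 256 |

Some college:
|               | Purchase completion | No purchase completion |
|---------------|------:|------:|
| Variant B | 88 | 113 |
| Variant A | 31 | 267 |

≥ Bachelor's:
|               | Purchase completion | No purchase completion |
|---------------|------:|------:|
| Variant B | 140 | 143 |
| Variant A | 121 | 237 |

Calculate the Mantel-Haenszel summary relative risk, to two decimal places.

RR_MH = Σ(aᵢ·n₀ᵢ/nᵢ) / Σ(cᵢ·n₁ᵢ/nᵢ), with n₁ᵢ = aᵢ+bᵢ (exposed), n₀ᵢ = cᵢ+dᵢ (unexposed), nᵢ = n₁ᵢ+n₀ᵢ.
Stratum 1 (≤ High school): n₁ = 420, n₀ = 409, n = 829; a·n₀/n = 97·409/829 = 47.8565; c·n₁/n = 153·420/829 = 77.5151
Stratum 2 (Some college): n₁ = 201, n₀ = 298, n = 499; a·n₀/n = 88·298/499 = 52.5531; c·n₁/n = 31·201/499 = 12.4870
Stratum 3 (≥ Bachelor's): n₁ = 283, n₀ = 358, n = 641; a·n₀/n = 140·358/641 = 78.1903; c·n₁/n = 121·283/641 = 53.4212
RR_MH = (47.8565 + 52.5531 + 78.1903) / (77.5151 + 12.4870 + 53.4212) = 178.5999 / 143.4233 = 1.24526

1.25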